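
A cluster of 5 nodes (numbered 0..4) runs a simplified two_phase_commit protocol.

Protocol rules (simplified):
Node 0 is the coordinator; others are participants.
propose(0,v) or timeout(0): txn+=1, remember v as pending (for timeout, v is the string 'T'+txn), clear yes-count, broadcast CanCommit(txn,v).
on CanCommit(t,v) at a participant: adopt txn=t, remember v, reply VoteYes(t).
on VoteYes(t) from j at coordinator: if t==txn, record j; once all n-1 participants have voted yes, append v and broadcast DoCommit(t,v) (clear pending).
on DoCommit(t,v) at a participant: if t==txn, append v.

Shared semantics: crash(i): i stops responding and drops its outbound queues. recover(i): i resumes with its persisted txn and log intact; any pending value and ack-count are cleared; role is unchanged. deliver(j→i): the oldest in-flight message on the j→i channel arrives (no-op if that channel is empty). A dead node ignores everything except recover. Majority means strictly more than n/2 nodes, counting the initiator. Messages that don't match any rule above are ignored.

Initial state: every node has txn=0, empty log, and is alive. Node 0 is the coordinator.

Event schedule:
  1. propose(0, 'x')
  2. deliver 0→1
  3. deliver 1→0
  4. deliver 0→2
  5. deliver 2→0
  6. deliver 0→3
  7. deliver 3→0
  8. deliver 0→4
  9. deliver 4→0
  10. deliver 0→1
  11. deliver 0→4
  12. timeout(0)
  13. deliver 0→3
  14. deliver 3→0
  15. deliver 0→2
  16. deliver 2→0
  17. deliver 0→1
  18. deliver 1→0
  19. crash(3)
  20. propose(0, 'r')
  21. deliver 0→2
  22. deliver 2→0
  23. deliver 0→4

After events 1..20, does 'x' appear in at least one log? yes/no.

yes

[1] propose(0,'x') → N0(coor t1 [-])
[2] deliver 0→1 → N1(part t1 [-])
[3] deliver 1→0 → ∅
[4] deliver 0→2 → N2(part t1 [-])
[5] deliver 2→0 → ∅
[6] deliver 0→3 → N3(part t1 [-])
[7] deliver 3→0 → ∅
[8] deliver 0→4 → N4(part t1 [-])
[9] deliver 4→0 → N0(coor t1 [x])
[10] deliver 0→1 → N1(part t1 [x])
[11] deliver 0→4 → N4(part t1 [x])
[12] timeout(0) → N0(coor t2 [x])
[13] deliver 0→3 → N3(part t1 [x])
[14] deliver 3→0 → ∅
[15] deliver 0→2 → N2(part t1 [x])
[16] deliver 2→0 → ∅
[17] deliver 0→1 → N1(part t2 [x])
[18] deliver 1→0 → ∅
[19] crash(3) → N3(✗part t1 [x])
[20] propose(0,'r') → N0(coor t3 [x])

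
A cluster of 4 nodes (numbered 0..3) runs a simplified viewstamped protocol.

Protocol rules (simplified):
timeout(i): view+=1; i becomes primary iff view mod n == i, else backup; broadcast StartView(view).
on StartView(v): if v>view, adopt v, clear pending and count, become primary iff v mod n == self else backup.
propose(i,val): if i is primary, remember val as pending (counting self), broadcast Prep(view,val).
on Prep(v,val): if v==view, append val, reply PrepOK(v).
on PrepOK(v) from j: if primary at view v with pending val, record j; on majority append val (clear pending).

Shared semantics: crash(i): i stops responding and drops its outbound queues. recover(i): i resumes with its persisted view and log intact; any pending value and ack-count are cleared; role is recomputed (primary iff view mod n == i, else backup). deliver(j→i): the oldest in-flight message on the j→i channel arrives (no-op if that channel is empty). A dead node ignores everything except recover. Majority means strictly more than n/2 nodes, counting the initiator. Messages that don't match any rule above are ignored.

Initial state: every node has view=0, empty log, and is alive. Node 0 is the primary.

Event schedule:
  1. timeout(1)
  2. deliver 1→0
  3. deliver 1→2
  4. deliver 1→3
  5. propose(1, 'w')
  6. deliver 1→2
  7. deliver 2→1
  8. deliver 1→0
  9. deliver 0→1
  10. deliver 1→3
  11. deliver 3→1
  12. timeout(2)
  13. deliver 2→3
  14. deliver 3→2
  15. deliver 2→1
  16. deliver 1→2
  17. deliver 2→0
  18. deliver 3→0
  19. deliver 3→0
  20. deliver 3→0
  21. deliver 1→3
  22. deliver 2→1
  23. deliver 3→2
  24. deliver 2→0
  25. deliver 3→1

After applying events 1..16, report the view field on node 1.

2

e1 timeout(1): 1[prim,v=1,-]
e2 deliver 1→0: 0[back,v=1,-]
e3 deliver 1→2: 2[back,v=1,-]
e4 deliver 1→3: 3[back,v=1,-]
e5 propose(1,'w'): ·
e6 deliver 1→2: 2[back,v=1,w]
e7 deliver 2→1: ·
e8 deliver 1→0: 0[back,v=1,w]
e9 deliver 0→1: 1[prim,v=1,w]
e10 deliver 1→3: 3[back,v=1,w]
e11 deliver 3→1: ·
e12 timeout(2): 2[prim,v=2,w]
e13 deliver 2→3: 3[back,v=2,w]
e14 deliver 3→2: ·
e15 deliver 2→1: 1[back,v=2,w]
e16 deliver 1→2: ·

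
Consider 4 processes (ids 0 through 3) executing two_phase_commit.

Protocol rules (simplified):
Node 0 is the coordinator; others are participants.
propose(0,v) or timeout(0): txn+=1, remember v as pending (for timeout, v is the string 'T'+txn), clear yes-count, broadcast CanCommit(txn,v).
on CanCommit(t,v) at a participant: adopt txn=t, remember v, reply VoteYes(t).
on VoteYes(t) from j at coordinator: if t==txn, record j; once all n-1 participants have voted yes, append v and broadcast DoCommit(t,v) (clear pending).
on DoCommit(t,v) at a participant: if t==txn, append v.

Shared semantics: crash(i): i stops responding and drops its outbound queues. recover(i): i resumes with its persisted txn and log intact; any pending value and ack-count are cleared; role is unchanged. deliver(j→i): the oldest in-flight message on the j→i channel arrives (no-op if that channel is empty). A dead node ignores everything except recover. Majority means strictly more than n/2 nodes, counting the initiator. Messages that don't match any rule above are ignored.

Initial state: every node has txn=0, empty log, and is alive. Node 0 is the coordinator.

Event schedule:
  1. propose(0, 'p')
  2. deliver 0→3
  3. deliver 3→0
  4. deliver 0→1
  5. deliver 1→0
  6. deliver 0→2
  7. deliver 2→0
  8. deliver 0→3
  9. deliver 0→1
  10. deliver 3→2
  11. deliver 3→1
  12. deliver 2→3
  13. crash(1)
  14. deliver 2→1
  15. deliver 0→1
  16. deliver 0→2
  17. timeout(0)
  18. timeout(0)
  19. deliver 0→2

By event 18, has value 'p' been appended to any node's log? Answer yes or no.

step 1 propose(0,'p'): 0={coor,t=1,log=-}
step 2 deliver 0→3: 3={part,t=1,log=-}
step 3 deliver 3→0: —
step 4 deliver 0→1: 1={part,t=1,log=-}
step 5 deliver 1→0: —
step 6 deliver 0→2: 2={part,t=1,log=-}
step 7 deliver 2→0: 0={coor,t=1,log=p}
step 8 deliver 0→3: 3={part,t=1,log=p}
step 9 deliver 0→1: 1={part,t=1,log=p}
step 10 deliver 3→2: —
step 11 deliver 3→1: —
step 12 deliver 2→3: —
step 13 crash(1): 1={✗part,t=1,log=p}
step 14 deliver 2→1: —
step 15 deliver 0→1: —
step 16 deliver 0→2: 2={part,t=1,log=p}
step 17 timeout(0): 0={coor,t=2,log=p}
step 18 timeout(0): 0={coor,t=3,log=p}

yes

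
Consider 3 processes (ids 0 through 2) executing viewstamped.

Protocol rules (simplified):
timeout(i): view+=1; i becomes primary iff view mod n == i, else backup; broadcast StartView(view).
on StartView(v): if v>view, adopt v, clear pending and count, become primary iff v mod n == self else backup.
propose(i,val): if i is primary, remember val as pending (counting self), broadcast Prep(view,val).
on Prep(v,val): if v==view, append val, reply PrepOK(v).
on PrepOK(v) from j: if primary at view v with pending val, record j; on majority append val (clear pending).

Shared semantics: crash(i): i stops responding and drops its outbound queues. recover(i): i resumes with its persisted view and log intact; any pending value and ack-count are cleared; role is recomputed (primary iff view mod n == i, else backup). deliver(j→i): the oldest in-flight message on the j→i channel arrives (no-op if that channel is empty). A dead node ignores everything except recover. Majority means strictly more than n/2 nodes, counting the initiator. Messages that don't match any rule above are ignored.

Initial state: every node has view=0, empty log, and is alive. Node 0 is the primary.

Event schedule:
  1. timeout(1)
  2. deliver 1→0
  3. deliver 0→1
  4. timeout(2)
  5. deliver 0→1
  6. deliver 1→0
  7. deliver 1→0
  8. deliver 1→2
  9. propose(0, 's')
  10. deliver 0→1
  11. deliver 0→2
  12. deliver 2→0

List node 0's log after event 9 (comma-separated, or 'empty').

e1 timeout(1): 1[prim,v=1,-]
e2 deliver 1→0: 0[back,v=1,-]
e3 deliver 0→1: ·
e4 timeout(2): 2[back,v=1,-]
e5 deliver 0→1: ·
e6 deliver 1→0: ·
e7 deliver 1→0: ·
e8 deliver 1→2: ·
e9 propose(0,'s'): ·

empty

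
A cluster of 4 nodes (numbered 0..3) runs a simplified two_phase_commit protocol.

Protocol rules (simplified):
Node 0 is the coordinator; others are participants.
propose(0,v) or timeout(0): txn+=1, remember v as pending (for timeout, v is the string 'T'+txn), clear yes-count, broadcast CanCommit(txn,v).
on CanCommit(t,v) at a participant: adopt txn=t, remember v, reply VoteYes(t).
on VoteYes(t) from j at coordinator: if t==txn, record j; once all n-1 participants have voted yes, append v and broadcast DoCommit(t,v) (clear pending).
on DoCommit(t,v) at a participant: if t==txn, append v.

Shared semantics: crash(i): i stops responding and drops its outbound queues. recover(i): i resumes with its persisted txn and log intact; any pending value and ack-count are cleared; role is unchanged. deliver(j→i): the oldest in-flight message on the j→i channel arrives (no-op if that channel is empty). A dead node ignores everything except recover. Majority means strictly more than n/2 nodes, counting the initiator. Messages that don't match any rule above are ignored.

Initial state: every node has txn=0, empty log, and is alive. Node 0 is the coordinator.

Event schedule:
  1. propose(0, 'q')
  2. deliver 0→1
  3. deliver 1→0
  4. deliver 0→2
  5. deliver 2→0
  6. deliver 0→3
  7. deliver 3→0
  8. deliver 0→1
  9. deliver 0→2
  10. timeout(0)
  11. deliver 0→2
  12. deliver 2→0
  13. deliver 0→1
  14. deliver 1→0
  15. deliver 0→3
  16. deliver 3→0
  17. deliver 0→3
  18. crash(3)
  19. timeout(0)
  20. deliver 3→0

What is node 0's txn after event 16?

e1 propose(0,'q'): 0[coor,t=1,-]
e2 deliver 0→1: 1[part,t=1,-]
e3 deliver 1→0: ·
e4 deliver 0→2: 2[part,t=1,-]
e5 deliver 2→0: ·
e6 deliver 0→3: 3[part,t=1,-]
e7 deliver 3→0: 0[coor,t=1,q]
e8 deliver 0→1: 1[part,t=1,q]
e9 deliver 0→2: 2[part,t=1,q]
e10 timeout(0): 0[coor,t=2,q]
e11 deliver 0→2: 2[part,t=2,q]
e12 deliver 2→0: ·
e13 deliver 0→1: 1[part,t=2,q]
e14 deliver 1→0: ·
e15 deliver 0→3: 3[part,t=1,q]
e16 deliver 3→0: ·

2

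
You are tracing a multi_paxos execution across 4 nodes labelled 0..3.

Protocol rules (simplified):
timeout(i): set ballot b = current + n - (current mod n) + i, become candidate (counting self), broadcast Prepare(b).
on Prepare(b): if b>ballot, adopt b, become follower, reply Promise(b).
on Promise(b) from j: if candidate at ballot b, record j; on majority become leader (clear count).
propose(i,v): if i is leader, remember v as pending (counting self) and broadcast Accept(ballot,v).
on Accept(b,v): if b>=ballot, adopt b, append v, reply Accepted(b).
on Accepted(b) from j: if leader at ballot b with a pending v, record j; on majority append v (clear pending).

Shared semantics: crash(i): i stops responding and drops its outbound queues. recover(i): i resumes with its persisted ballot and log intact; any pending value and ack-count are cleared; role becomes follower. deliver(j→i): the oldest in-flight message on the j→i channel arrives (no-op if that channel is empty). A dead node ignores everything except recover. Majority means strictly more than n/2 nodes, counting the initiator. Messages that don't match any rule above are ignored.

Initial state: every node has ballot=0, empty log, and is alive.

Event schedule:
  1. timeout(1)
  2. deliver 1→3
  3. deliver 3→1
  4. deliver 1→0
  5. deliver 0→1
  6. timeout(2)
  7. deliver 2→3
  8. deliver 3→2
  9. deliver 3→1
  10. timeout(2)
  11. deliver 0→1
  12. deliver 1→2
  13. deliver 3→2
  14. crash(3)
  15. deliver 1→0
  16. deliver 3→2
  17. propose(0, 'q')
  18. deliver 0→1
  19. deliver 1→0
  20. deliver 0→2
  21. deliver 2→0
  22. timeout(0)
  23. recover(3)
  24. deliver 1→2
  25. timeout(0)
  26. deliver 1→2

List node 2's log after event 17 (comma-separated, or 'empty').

empty

step 1 timeout(1): 1={cand,b=5,log=-}
step 2 deliver 1→3: 3={foll,b=5,log=-}
step 3 deliver 3→1: —
step 4 deliver 1→0: 0={foll,b=5,log=-}
step 5 deliver 0→1: 1={lead,b=5,log=-}
step 6 timeout(2): 2={cand,b=6,log=-}
step 7 deliver 2→3: 3={foll,b=6,log=-}
step 8 deliver 3→2: —
step 9 deliver 3→1: —
step 10 timeout(2): 2={cand,b=10,log=-}
step 11 deliver 0→1: —
step 12 deliver 1→2: —
step 13 deliver 3→2: —
step 14 crash(3): 3={✗foll,b=6,log=-}
step 15 deliver 1→0: —
step 16 deliver 3→2: —
step 17 propose(0,'q'): —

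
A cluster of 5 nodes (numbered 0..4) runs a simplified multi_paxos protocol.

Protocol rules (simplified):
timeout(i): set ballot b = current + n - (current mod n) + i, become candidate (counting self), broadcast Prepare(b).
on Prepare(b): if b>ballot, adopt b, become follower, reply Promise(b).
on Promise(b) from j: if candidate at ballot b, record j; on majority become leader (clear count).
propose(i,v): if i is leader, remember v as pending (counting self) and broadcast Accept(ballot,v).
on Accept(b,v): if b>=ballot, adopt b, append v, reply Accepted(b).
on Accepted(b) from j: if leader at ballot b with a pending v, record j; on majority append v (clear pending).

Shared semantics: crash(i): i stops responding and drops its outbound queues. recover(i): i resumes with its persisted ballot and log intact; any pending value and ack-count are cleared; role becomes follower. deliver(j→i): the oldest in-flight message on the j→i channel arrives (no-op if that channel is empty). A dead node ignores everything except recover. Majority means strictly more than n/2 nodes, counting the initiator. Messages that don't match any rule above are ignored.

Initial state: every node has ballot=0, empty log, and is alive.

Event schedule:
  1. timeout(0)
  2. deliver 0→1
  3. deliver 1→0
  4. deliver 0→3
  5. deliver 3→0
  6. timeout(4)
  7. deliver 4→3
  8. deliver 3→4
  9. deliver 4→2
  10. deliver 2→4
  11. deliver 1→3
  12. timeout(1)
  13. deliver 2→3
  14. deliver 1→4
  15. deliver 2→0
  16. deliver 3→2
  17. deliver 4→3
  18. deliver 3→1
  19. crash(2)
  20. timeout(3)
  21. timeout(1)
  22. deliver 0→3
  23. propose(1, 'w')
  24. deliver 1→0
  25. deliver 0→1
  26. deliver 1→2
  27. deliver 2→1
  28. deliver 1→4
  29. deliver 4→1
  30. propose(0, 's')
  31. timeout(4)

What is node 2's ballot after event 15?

1. timeout(0):  <0:cand b5 ->
2. deliver 0→1:  <1:foll b5 ->
3. deliver 1→0:  nop
4. deliver 0→3:  <3:foll b5 ->
5. deliver 3→0:  <0:lead b5 ->
6. timeout(4):  <4:cand b9 ->
7. deliver 4→3:  <3:foll b9 ->
8. deliver 3→4:  nop
9. deliver 4→2:  <2:foll b9 ->
10. deliver 2→4:  <4:lead b9 ->
11. deliver 1→3:  nop
12. timeout(1):  <1:cand b11 ->
13. deliver 2→3:  nop
14. deliver 1→4:  <4:foll b11 ->
15. deliver 2→0:  nop

9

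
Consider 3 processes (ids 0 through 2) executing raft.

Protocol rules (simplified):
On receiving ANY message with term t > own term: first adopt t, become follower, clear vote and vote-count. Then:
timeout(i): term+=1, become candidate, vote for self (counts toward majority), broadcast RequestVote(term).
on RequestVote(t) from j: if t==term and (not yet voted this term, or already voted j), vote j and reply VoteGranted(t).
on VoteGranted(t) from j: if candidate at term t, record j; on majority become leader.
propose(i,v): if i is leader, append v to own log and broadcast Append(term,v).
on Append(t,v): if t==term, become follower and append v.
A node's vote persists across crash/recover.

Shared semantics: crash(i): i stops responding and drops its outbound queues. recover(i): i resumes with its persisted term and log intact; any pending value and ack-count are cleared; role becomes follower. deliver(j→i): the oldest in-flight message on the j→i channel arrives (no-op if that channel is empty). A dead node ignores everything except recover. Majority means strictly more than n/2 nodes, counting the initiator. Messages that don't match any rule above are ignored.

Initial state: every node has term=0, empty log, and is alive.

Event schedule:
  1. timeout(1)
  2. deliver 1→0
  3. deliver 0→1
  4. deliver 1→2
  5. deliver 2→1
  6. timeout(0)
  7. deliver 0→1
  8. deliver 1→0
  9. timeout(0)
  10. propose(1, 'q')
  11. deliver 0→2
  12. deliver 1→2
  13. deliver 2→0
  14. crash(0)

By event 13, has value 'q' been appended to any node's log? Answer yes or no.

no

1. timeout(1):  <1:cand t1 ->
2. deliver 1→0:  <0:foll t1 ->
3. deliver 0→1:  <1:lead t1 ->
4. deliver 1→2:  <2:foll t1 ->
5. deliver 2→1:  nop
6. timeout(0):  <0:cand t2 ->
7. deliver 0→1:  <1:foll t2 ->
8. deliver 1→0:  <0:lead t2 ->
9. timeout(0):  <0:cand t3 ->
10. propose(1,'q'):  nop
11. deliver 0→2:  <2:foll t2 ->
12. deliver 1→2:  nop
13. deliver 2→0:  nop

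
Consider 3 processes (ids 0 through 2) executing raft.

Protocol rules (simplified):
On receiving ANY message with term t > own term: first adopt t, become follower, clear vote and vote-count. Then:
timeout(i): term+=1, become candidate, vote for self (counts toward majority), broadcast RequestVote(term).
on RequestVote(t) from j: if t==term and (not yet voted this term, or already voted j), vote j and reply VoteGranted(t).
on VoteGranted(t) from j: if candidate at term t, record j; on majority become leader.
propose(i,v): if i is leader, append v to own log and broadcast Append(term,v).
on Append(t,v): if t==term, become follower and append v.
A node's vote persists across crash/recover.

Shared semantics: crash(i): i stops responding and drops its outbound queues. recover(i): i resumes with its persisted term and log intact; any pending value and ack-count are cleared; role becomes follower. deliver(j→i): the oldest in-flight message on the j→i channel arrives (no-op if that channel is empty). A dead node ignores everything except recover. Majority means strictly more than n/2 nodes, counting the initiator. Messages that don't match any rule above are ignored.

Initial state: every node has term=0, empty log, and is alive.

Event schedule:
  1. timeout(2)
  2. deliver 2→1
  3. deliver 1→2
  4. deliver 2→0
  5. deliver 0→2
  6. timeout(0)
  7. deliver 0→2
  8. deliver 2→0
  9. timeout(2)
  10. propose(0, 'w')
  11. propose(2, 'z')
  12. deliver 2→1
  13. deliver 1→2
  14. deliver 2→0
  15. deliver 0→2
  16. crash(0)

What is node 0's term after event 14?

after 1 — timeout(2): n2:cand/t1/[-]
after 2 — deliver 2→1: n1:foll/t1/[-]
after 3 — deliver 1→2: n2:lead/t1/[-]
after 4 — deliver 2→0: n0:foll/t1/[-]
after 5 — deliver 0→2: ·
after 6 — timeout(0): n0:cand/t2/[-]
after 7 — deliver 0→2: n2:foll/t2/[-]
after 8 — deliver 2→0: n0:lead/t2/[-]
after 9 — timeout(2): n2:cand/t3/[-]
after 10 — propose(0,'w'): n0:lead/t2/[w]
after 11 — propose(2,'z'): ·
after 12 — deliver 2→1: n1:foll/t3/[-]
after 13 — deliver 1→2: n2:lead/t3/[-]
after 14 — deliver 2→0: n0:foll/t3/[w]

3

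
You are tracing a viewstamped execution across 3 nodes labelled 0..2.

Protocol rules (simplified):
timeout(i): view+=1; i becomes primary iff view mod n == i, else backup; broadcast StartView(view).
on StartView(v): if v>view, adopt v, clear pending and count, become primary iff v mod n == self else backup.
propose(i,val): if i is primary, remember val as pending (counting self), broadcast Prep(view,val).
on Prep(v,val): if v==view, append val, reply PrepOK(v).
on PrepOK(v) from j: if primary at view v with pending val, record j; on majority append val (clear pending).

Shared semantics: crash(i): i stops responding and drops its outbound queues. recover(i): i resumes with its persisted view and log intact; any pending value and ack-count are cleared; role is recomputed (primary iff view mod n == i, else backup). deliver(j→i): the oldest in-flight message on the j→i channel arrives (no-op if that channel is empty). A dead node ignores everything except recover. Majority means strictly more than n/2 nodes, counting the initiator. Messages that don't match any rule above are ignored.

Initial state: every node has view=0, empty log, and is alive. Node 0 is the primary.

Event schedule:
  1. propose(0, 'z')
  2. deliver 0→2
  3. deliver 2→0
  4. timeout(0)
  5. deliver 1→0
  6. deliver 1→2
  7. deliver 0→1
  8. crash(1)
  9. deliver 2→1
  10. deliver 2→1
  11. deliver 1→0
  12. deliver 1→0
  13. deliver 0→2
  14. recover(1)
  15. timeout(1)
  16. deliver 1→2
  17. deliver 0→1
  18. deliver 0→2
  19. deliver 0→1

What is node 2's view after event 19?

1

e1 propose(0,'z'): ·
e2 deliver 0→2: 2[back,v=0,z]
e3 deliver 2→0: 0[prim,v=0,z]
e4 timeout(0): 0[back,v=1,z]
e5 deliver 1→0: ·
e6 deliver 1→2: ·
e7 deliver 0→1: 1[back,v=0,z]
e8 crash(1): 1[✗back,v=0,z]
e9 deliver 2→1: ·
e10 deliver 2→1: ·
e11 deliver 1→0: ·
e12 deliver 1→0: ·
e13 deliver 0→2: 2[back,v=1,z]
e14 recover(1): 1[back,v=0,z]
e15 timeout(1): 1[prim,v=1,z]
e16 deliver 1→2: ·
e17 deliver 0→1: ·
e18 deliver 0→2: ·
e19 deliver 0→1: ·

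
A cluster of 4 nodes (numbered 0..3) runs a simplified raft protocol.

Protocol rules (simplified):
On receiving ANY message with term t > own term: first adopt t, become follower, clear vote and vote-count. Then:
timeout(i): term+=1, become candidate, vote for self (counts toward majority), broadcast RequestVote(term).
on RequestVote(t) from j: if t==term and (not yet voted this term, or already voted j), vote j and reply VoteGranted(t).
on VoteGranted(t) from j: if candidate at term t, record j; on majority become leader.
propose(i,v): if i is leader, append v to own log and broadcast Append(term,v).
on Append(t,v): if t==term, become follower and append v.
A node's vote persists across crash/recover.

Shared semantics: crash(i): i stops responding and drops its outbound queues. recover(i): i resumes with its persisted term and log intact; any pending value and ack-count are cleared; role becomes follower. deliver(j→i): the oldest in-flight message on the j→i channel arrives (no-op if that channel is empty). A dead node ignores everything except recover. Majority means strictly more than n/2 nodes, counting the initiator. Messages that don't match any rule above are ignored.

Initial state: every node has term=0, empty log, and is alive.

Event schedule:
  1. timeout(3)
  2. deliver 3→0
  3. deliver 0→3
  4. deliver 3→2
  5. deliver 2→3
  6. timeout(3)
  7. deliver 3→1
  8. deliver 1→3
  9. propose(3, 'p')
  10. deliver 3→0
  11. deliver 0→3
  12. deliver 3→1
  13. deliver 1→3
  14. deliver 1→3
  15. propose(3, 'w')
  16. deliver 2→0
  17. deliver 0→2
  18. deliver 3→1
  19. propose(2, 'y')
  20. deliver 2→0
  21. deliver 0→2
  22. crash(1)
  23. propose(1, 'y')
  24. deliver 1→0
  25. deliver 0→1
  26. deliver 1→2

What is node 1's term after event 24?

2

after 1 — timeout(3): n3:cand/t1/[-]
after 2 — deliver 3→0: n0:foll/t1/[-]
after 3 — deliver 0→3: ·
after 4 — deliver 3→2: n2:foll/t1/[-]
after 5 — deliver 2→3: n3:lead/t1/[-]
after 6 — timeout(3): n3:cand/t2/[-]
after 7 — deliver 3→1: n1:foll/t1/[-]
after 8 — deliver 1→3: ·
after 9 — propose(3,'p'): ·
after 10 — deliver 3→0: n0:foll/t2/[-]
after 11 — deliver 0→3: ·
after 12 — deliver 3→1: n1:foll/t2/[-]
after 13 — deliver 1→3: n3:lead/t2/[-]
after 14 — deliver 1→3: ·
after 15 — propose(3,'w'): n3:lead/t2/[w]
after 16 — deliver 2→0: ·
after 17 — deliver 0→2: ·
after 18 — deliver 3→1: n1:foll/t2/[w]
after 19 — propose(2,'y'): ·
after 20 — deliver 2→0: ·
after 21 — deliver 0→2: ·
after 22 — crash(1): n1:✗foll/t2/[w]
after 23 — propose(1,'y'): ·
after 24 — deliver 1→0: ·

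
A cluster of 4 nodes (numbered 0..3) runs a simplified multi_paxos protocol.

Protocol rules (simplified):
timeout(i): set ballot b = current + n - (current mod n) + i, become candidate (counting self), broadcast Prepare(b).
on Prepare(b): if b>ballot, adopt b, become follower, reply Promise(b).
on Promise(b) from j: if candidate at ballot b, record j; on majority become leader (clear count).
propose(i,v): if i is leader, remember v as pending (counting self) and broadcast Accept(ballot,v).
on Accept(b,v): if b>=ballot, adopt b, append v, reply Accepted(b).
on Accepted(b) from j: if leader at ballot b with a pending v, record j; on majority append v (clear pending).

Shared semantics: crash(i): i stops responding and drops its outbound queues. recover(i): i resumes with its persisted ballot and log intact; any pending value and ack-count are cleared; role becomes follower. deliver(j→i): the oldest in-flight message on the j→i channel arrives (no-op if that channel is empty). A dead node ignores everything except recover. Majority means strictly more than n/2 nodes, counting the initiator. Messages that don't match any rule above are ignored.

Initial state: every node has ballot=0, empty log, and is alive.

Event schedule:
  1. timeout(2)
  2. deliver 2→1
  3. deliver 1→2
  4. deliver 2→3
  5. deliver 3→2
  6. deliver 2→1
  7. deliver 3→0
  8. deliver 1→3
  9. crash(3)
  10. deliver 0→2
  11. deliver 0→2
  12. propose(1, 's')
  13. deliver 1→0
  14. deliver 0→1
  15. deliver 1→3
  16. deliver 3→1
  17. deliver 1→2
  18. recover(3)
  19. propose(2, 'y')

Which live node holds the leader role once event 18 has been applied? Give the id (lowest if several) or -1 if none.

2

e1 timeout(2): 2[cand,b=6,-]
e2 deliver 2→1: 1[foll,b=6,-]
e3 deliver 1→2: ·
e4 deliver 2→3: 3[foll,b=6,-]
e5 deliver 3→2: 2[lead,b=6,-]
e6 deliver 2→1: ·
e7 deliver 3→0: ·
e8 deliver 1→3: ·
e9 crash(3): 3[✗foll,b=6,-]
e10 deliver 0→2: ·
e11 deliver 0→2: ·
e12 propose(1,'s'): ·
e13 deliver 1→0: ·
e14 deliver 0→1: ·
e15 deliver 1→3: ·
e16 deliver 3→1: ·
e17 deliver 1→2: ·
e18 recover(3): 3[foll,b=6,-]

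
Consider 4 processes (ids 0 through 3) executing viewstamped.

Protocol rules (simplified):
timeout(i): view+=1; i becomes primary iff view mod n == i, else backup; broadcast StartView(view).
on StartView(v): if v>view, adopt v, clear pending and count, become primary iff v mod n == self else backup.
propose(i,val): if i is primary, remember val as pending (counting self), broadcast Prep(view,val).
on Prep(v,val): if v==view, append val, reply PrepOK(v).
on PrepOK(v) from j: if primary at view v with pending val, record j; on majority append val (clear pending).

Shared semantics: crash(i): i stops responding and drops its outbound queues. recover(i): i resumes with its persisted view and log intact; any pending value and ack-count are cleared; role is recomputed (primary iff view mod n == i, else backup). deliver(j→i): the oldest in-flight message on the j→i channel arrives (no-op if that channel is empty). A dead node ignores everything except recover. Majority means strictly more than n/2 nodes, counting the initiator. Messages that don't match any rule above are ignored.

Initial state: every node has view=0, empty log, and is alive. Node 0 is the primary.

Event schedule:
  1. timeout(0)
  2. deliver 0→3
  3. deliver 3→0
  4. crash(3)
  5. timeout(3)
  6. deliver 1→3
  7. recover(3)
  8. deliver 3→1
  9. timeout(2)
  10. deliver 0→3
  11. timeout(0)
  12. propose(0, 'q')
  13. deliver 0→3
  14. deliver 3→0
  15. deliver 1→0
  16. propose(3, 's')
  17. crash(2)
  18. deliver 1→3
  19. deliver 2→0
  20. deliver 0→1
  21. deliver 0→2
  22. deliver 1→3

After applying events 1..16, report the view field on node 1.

[1] timeout(0) → N0(back v1 [-])
[2] deliver 0→3 → N3(back v1 [-])
[3] deliver 3→0 → ∅
[4] crash(3) → N3(✗back v1 [-])
[5] timeout(3) → ∅
[6] deliver 1→3 → ∅
[7] recover(3) → N3(back v1 [-])
[8] deliver 3→1 → ∅
[9] timeout(2) → N2(back v1 [-])
[10] deliver 0→3 → ∅
[11] timeout(0) → N0(back v2 [-])
[12] propose(0,'q') → ∅
[13] deliver 0→3 → N3(back v2 [-])
[14] deliver 3→0 → ∅
[15] deliver 1→0 → ∅
[16] propose(3,'s') → ∅

0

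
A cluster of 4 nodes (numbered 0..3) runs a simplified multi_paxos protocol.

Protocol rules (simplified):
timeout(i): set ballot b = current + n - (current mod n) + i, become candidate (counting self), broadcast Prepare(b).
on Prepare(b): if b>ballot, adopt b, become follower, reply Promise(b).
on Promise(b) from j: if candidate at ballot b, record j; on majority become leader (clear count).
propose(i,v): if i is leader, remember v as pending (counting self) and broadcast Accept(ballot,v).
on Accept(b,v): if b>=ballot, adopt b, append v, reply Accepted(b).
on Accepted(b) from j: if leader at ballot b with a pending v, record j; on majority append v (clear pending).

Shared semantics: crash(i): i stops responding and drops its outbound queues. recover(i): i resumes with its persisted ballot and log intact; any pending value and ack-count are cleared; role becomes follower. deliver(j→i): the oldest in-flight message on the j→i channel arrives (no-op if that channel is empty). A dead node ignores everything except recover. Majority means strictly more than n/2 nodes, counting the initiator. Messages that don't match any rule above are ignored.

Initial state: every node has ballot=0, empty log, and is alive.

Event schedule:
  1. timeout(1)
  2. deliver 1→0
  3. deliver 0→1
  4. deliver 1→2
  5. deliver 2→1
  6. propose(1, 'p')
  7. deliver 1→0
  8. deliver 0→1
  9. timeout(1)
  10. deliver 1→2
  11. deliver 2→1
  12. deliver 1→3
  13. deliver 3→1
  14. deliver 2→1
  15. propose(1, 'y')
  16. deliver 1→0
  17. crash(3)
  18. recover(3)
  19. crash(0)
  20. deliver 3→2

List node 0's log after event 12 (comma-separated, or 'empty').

e1 timeout(1): 1[cand,b=5,-]
e2 deliver 1→0: 0[foll,b=5,-]
e3 deliver 0→1: ·
e4 deliver 1→2: 2[foll,b=5,-]
e5 deliver 2→1: 1[lead,b=5,-]
e6 propose(1,'p'): ·
e7 deliver 1→0: 0[foll,b=5,p]
e8 deliver 0→1: ·
e9 timeout(1): 1[cand,b=9,-]
e10 deliver 1→2: 2[foll,b=5,p]
e11 deliver 2→1: ·
e12 deliver 1→3: 3[foll,b=5,-]

p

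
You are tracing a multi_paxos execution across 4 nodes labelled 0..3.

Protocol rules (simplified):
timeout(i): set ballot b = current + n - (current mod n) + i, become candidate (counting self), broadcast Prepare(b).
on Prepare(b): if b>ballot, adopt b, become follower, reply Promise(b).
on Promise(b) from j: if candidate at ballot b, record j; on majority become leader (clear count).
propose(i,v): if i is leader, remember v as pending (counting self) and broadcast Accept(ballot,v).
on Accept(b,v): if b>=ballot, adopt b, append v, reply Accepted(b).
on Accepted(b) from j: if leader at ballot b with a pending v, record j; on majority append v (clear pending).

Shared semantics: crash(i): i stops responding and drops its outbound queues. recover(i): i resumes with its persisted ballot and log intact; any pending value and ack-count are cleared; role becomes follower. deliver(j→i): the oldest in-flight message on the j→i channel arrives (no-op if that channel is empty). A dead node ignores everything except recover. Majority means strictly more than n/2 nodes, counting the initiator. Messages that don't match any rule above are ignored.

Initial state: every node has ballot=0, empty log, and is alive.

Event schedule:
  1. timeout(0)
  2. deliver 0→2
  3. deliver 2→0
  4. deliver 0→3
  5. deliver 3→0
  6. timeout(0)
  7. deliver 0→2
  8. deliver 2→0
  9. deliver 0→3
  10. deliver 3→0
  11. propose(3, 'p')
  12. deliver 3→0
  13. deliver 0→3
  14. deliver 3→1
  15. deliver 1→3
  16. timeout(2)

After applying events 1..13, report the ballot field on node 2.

1. timeout(0):  <0:cand b4 ->
2. deliver 0→2:  <2:foll b4 ->
3. deliver 2→0:  nop
4. deliver 0→3:  <3:foll b4 ->
5. deliver 3→0:  <0:lead b4 ->
6. timeout(0):  <0:cand b8 ->
7. deliver 0→2:  <2:foll b8 ->
8. deliver 2→0:  nop
9. deliver 0→3:  <3:foll b8 ->
10. deliver 3→0:  <0:lead b8 ->
11. propose(3,'p'):  nop
12. deliver 3→0:  nop
13. deliver 0→3:  nop

8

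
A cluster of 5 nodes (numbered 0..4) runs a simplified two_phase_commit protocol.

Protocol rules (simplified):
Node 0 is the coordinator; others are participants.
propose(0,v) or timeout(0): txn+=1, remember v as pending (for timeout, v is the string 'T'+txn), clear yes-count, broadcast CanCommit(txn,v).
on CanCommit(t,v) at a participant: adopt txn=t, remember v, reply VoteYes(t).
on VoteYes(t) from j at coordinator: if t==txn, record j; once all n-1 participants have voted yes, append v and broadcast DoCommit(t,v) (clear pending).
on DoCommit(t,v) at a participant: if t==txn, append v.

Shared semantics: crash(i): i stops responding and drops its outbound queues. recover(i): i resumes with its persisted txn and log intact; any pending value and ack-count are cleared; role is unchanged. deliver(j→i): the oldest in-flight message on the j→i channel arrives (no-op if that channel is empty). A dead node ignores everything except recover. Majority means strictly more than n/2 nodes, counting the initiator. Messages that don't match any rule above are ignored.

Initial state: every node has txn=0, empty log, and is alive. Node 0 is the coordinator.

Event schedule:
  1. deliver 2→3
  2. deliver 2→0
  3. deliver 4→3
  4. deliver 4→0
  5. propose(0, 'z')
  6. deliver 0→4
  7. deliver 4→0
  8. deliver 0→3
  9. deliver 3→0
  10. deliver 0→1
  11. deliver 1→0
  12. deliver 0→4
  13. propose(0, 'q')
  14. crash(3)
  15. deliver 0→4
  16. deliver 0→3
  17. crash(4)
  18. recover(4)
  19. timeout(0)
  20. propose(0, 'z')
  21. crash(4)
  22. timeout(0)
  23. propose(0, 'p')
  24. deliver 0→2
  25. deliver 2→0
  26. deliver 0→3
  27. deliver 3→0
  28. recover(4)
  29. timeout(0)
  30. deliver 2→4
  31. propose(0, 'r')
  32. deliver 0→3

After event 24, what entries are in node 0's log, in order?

step 1 deliver 2→3: —
step 2 deliver 2→0: —
step 3 deliver 4→3: —
step 4 deliver 4→0: —
step 5 propose(0,'z'): 0={coor,t=1,log=-}
step 6 deliver 0→4: 4={part,t=1,log=-}
step 7 deliver 4→0: —
step 8 deliver 0→3: 3={part,t=1,log=-}
step 9 deliver 3→0: —
step 10 deliver 0→1: 1={part,t=1,log=-}
step 11 deliver 1→0: —
step 12 deliver 0→4: —
step 13 propose(0,'q'): 0={coor,t=2,log=-}
step 14 crash(3): 3={✗part,t=1,log=-}
step 15 deliver 0→4: 4={part,t=2,log=-}
step 16 deliver 0→3: —
step 17 crash(4): 4={✗part,t=2,log=-}
step 18 recover(4): 4={part,t=2,log=-}
step 19 timeout(0): 0={coor,t=3,log=-}
step 20 propose(0,'z'): 0={coor,t=4,log=-}
step 21 crash(4): 4={✗part,t=2,log=-}
step 22 timeout(0): 0={coor,t=5,log=-}
step 23 propose(0,'p'): 0={coor,t=6,log=-}
step 24 deliver 0→2: 2={part,t=1,log=-}

empty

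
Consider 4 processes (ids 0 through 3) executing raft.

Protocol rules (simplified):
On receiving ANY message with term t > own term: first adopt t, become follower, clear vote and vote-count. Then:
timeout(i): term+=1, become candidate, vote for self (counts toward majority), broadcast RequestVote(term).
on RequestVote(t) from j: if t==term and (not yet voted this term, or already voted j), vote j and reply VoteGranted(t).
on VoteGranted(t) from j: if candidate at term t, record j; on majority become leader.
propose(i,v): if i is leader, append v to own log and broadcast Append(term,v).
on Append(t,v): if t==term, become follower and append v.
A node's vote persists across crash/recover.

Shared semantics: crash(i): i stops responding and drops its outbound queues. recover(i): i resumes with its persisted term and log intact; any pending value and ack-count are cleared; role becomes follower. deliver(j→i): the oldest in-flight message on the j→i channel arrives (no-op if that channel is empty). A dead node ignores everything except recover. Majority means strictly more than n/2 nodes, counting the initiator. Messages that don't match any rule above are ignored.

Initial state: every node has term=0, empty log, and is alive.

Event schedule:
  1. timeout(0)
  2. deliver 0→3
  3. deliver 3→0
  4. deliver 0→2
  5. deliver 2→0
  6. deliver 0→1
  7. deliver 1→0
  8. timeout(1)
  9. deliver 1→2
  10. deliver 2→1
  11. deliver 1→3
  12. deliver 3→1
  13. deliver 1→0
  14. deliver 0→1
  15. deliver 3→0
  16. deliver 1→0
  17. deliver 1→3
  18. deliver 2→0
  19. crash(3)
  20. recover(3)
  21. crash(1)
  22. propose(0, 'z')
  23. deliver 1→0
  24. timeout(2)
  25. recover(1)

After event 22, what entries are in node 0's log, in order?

empty

e1 timeout(0): 0[cand,t=1,-]
e2 deliver 0→3: 3[foll,t=1,-]
e3 deliver 3→0: ·
e4 deliver 0→2: 2[foll,t=1,-]
e5 deliver 2→0: 0[lead,t=1,-]
e6 deliver 0→1: 1[foll,t=1,-]
e7 deliver 1→0: ·
e8 timeout(1): 1[cand,t=2,-]
e9 deliver 1→2: 2[foll,t=2,-]
e10 deliver 2→1: ·
e11 deliver 1→3: 3[foll,t=2,-]
e12 deliver 3→1: 1[lead,t=2,-]
e13 deliver 1→0: 0[foll,t=2,-]
e14 deliver 0→1: ·
e15 deliver 3→0: ·
e16 deliver 1→0: ·
e17 deliver 1→3: ·
e18 deliver 2→0: ·
e19 crash(3): 3[✗foll,t=2,-]
e20 recover(3): 3[foll,t=2,-]
e21 crash(1): 1[✗lead,t=2,-]
e22 propose(0,'z'): ·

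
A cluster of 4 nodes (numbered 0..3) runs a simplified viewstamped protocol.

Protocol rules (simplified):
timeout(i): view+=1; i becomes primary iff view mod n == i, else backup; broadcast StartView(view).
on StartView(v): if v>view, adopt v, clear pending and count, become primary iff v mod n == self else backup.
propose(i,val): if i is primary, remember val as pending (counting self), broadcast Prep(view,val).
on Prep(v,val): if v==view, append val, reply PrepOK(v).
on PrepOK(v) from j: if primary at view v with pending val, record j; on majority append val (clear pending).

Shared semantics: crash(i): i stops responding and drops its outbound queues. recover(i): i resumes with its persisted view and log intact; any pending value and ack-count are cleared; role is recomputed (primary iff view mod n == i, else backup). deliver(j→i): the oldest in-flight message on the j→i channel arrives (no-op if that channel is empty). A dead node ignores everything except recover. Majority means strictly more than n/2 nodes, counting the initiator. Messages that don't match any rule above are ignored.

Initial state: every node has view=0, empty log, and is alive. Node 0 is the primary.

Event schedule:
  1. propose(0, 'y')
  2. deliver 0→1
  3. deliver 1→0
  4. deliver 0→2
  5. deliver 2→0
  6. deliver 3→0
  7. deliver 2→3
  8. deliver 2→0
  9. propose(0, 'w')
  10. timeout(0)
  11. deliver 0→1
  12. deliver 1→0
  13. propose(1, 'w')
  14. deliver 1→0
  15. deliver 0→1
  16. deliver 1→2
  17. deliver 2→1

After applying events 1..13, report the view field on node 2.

0

1. propose(0,'y'):  nop
2. deliver 0→1:  <1:back v0 y>
3. deliver 1→0:  nop
4. deliver 0→2:  <2:back v0 y>
5. deliver 2→0:  <0:prim v0 y>
6. deliver 3→0:  nop
7. deliver 2→3:  nop
8. deliver 2→0:  nop
9. propose(0,'w'):  nop
10. timeout(0):  <0:back v1 y>
11. deliver 0→1:  <1:back v0 y,w>
12. deliver 1→0:  nop
13. propose(1,'w'):  nop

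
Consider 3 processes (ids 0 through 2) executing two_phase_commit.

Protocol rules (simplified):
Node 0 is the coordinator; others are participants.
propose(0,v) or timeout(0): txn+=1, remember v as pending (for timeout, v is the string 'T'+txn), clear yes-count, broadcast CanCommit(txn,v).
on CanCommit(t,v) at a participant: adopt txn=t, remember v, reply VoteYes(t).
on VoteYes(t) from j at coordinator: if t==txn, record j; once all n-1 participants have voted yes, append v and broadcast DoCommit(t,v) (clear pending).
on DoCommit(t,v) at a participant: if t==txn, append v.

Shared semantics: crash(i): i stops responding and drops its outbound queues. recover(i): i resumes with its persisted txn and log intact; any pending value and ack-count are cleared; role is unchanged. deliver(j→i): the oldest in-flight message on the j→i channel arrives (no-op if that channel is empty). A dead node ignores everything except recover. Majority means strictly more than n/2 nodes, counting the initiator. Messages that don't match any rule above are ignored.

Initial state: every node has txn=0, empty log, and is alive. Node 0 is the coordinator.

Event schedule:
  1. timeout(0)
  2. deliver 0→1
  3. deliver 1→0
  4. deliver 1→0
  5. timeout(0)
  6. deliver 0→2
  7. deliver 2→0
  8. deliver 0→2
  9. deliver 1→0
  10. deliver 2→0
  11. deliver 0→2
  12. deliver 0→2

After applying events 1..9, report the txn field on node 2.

step 1 timeout(0): 0={coor,t=1,log=-}
step 2 deliver 0→1: 1={part,t=1,log=-}
step 3 deliver 1→0: —
step 4 deliver 1→0: —
step 5 timeout(0): 0={coor,t=2,log=-}
step 6 deliver 0→2: 2={part,t=1,log=-}
step 7 deliver 2→0: —
step 8 deliver 0→2: 2={part,t=2,log=-}
step 9 deliver 1→0: —

2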